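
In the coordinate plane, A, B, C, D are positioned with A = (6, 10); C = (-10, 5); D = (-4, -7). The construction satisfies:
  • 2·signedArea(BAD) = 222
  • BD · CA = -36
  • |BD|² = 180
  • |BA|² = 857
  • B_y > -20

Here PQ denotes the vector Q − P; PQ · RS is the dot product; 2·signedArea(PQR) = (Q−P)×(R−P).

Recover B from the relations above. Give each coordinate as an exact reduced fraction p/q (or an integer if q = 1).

1. B_x = 2  [BD · CA = -36 ∩ 2·signedArea(BAD) = 222]
2. B_y = -19  [BD · CA = -36 ∩ 2·signedArea(BAD) = 222]
   → B = (2, -19)

B = (2, -19)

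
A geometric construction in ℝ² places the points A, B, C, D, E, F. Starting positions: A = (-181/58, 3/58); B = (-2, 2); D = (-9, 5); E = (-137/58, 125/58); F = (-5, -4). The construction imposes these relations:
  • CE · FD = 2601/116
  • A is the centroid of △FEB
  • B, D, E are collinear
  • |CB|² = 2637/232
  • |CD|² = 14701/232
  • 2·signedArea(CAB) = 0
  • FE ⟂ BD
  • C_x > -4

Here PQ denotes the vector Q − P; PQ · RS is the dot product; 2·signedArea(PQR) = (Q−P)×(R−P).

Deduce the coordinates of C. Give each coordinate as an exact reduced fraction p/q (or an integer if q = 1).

C = (-427/116, -107/116)

1. C_x = -427/116  [2·signedArea(CAB) = 0 ∩ CE · FD = 2601/116]
2. C_y = -107/116  [2·signedArea(CAB) = 0 ∩ CE · FD = 2601/116]
   → C = (-427/116, -107/116)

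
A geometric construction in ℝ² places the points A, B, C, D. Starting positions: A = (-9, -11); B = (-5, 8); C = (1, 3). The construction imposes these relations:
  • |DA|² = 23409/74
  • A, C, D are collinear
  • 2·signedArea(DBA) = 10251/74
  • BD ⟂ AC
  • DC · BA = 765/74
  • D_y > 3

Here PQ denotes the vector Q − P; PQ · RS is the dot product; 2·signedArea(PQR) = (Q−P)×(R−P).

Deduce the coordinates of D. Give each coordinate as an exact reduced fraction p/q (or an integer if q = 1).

1. D_x = 99/74  [A, C, D are collinear ∩ BD ⟂ AC]
2. D_y = 257/74  [A, C, D are collinear ∩ BD ⟂ AC]
   → D = (99/74, 257/74)

D = (99/74, 257/74)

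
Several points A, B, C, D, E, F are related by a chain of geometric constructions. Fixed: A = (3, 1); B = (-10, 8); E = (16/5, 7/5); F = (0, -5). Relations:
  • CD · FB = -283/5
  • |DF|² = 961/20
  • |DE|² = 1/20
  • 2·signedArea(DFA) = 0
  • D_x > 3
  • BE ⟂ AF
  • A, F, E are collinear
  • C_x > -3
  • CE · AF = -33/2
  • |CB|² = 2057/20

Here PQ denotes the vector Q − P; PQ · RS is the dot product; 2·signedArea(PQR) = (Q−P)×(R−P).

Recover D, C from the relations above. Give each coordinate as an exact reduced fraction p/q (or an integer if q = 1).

C = (-23/10, 7/5)
D = (31/10, 6/5)

1. D_x = 31/10  [line -6·x + 3·y + 15 = 0 ∩ |DF|² = 961/20]
2. D_y = 6/5  [line -6·x + 3·y + 15 = 0 ∩ |DF|² = 961/20]
   → D = (31/10, 6/5)
3. C_x = -23/10  [CE · AF = -33/2 ∩ CD · FB = -283/5]
4. C_y = 7/5  [CE · AF = -33/2 ∩ CD · FB = -283/5]
   → C = (-23/10, 7/5)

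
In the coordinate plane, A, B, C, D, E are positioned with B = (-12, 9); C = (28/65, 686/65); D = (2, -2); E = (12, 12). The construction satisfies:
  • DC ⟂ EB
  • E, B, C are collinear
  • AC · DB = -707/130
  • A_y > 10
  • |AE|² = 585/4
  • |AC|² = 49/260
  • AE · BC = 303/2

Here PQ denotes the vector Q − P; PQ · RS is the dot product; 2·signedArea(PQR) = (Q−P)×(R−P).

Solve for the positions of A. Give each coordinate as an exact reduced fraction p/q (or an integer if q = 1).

1. A_x = 0  [AC · DB = -707/130 ∩ AE · BC = 303/2]
2. A_y = 21/2  [AC · DB = -707/130 ∩ AE · BC = 303/2]
   → A = (0, 21/2)

A = (0, 21/2)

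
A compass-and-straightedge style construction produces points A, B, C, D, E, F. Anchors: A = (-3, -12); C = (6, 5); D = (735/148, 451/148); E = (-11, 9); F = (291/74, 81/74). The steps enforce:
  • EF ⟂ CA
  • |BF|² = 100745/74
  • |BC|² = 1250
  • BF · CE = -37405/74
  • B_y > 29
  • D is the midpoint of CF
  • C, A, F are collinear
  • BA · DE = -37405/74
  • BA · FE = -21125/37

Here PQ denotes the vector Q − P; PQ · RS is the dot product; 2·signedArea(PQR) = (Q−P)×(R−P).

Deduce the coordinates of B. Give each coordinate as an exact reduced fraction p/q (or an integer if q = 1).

1. B_x = -19  [BF · CE = -37405/74 ∩ BA · FE = -21125/37]
2. B_y = 30  [BF · CE = -37405/74 ∩ BA · FE = -21125/37]
   → B = (-19, 30)

B = (-19, 30)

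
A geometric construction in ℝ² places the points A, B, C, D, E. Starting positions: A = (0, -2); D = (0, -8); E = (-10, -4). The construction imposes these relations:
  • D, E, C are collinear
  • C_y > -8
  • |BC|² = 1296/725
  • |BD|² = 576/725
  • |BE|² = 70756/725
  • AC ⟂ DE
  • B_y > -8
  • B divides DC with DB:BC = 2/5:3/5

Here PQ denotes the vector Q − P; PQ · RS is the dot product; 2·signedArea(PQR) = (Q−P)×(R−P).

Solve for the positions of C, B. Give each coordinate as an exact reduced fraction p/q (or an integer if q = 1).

1. C_x = -60/29  [D, E, C are collinear ∩ AC ⟂ DE]
2. C_y = -208/29  [D, E, C are collinear ∩ AC ⟂ DE]
   → C = (-60/29, -208/29)
3. B_x = -24/29  [B divides DC with DB:BC = 2/5:3/5]
4. B_y = -1112/145  [B divides DC with DB:BC = 2/5:3/5]
   → B = (-24/29, -1112/145)

B = (-24/29, -1112/145)
C = (-60/29, -208/29)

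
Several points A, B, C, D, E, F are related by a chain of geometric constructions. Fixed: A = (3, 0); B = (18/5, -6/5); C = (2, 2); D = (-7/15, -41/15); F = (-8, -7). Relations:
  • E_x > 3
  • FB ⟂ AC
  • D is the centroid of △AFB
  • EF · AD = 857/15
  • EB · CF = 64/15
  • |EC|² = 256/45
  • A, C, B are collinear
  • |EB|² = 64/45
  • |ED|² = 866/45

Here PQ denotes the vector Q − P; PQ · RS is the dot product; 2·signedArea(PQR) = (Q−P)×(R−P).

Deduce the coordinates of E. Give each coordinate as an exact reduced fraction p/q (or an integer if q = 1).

E = (46/15, -2/15)

1. E_x = 46/15  [EF · AD = 857/15 ∩ EB · CF = 64/15]
2. E_y = -2/15  [EF · AD = 857/15 ∩ EB · CF = 64/15]
   → E = (46/15, -2/15)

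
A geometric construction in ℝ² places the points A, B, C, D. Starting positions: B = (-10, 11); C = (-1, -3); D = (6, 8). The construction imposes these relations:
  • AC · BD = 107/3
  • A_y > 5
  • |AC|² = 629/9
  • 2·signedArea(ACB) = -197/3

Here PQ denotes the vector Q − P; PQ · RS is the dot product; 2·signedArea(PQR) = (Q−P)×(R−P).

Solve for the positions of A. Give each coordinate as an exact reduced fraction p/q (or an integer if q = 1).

A = (-5/3, 16/3)

1. A_x = -5/3  [AC · BD = 107/3 ∩ 2·signedArea(ACB) = -197/3]
2. A_y = 16/3  [AC · BD = 107/3 ∩ 2·signedArea(ACB) = -197/3]
   → A = (-5/3, 16/3)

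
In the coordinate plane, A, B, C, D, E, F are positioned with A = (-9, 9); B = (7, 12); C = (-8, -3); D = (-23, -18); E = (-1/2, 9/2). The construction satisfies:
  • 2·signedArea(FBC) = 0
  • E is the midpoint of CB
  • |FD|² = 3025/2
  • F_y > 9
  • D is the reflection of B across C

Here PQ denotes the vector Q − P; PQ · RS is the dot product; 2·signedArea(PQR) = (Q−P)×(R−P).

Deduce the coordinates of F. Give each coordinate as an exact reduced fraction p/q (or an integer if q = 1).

F = (9/2, 19/2)

1. F_x = 9/2  [line 15·x + -15·y + 75 = 0 ∩ |FD|² = 3025/2]
2. F_y = 19/2  [line 15·x + -15·y + 75 = 0 ∩ |FD|² = 3025/2]
   → F = (9/2, 19/2)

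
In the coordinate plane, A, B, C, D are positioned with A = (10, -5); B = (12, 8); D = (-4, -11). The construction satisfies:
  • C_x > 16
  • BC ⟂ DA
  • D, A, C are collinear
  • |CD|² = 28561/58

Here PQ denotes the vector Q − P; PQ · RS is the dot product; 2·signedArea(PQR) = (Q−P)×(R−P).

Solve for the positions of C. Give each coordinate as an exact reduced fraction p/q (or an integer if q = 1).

1. C_x = 951/58  [D, A, C are collinear ∩ BC ⟂ DA]
2. C_y = -131/58  [D, A, C are collinear ∩ BC ⟂ DA]
   → C = (951/58, -131/58)

C = (951/58, -131/58)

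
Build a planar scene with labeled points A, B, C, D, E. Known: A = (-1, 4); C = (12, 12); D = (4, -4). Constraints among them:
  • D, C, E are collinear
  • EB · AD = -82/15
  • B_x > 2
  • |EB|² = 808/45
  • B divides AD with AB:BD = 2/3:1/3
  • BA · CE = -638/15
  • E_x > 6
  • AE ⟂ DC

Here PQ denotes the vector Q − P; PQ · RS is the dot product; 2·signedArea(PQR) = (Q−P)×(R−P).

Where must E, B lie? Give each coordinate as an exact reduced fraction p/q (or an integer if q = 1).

1. E_x = 31/5  [D, C, E are collinear ∩ AE ⟂ DC]
2. E_y = 2/5  [D, C, E are collinear ∩ AE ⟂ DC]
   → E = (31/5, 2/5)
3. B_x = 7/3  [B divides AD with AB:BD = 2/3:1/3]
4. B_y = -4/3  [B divides AD with AB:BD = 2/3:1/3]
   → B = (7/3, -4/3)

B = (7/3, -4/3)
E = (31/5, 2/5)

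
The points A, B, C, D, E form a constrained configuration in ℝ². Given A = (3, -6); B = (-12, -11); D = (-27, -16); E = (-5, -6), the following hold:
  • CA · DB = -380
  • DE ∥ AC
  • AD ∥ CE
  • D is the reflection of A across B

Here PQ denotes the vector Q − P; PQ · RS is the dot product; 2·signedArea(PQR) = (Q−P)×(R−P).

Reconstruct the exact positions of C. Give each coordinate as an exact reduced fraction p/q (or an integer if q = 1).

1. C_x = 25  [AD ∥ CE ∩ DE ∥ AC]
2. C_y = 4  [AD ∥ CE ∩ DE ∥ AC]
   → C = (25, 4)

C = (25, 4)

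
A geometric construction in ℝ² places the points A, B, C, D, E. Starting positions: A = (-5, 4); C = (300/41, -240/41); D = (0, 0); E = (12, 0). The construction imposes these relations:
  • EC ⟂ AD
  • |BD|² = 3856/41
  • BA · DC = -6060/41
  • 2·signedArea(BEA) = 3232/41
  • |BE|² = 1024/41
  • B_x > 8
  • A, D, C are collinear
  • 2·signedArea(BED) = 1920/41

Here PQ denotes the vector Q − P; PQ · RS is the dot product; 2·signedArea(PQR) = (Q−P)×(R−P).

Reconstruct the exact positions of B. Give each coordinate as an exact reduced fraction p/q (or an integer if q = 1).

B = (364/41, -160/41)

1. B_x = 364/41  [2·signedArea(BEA) = 3232/41 ∩ BA · DC = -6060/41]
2. B_y = -160/41  [2·signedArea(BEA) = 3232/41 ∩ BA · DC = -6060/41]
   → B = (364/41, -160/41)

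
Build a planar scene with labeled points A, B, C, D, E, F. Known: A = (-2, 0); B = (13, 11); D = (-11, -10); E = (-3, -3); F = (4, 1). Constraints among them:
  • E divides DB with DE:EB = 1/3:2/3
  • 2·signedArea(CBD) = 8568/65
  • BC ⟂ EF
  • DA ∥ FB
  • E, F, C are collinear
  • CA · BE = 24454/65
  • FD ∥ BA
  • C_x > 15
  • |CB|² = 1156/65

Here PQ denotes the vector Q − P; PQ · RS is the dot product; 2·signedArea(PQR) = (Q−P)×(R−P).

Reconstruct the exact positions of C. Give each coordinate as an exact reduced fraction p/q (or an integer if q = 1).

C = (981/65, 477/65)

1. C_x = 981/65  [E, F, C are collinear ∩ BC ⟂ EF]
2. C_y = 477/65  [E, F, C are collinear ∩ BC ⟂ EF]
   → C = (981/65, 477/65)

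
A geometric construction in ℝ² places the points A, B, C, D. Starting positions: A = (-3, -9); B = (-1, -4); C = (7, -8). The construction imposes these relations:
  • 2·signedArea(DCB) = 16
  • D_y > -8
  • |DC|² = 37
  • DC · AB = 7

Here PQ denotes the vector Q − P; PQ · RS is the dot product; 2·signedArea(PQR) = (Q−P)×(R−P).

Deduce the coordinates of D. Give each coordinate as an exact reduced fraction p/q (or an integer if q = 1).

D = (1, -7)

1. D_x = 1  [2·signedArea(DCB) = 16 ∩ DC · AB = 7]
2. D_y = -7  [2·signedArea(DCB) = 16 ∩ DC · AB = 7]
   → D = (1, -7)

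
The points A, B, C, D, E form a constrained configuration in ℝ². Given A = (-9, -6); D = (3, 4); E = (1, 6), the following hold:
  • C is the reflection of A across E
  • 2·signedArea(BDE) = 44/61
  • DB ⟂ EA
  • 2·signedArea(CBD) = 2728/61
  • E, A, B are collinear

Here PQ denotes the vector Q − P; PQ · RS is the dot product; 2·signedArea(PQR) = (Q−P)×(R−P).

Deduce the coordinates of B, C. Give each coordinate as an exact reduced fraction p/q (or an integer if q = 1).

1. B_x = 51/61  [E, A, B are collinear ∩ DB ⟂ EA]
2. B_y = 354/61  [E, A, B are collinear ∩ DB ⟂ EA]
   → B = (51/61, 354/61)
3. C_x = 11  [C is the reflection of A across E]
4. C_y = 18  [C is the reflection of A across E]
   → C = (11, 18)

B = (51/61, 354/61)
C = (11, 18)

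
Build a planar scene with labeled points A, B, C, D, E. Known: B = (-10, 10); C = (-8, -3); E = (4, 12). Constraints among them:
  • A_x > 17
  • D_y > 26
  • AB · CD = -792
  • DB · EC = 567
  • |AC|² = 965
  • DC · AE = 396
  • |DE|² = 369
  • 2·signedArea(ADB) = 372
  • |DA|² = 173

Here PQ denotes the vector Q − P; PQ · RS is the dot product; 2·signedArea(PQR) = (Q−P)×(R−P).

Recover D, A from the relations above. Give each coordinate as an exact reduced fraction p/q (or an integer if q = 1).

A = (18, 14)
D = (16, 27)

1. D_x = 16  [line 12·x + 15·y + -597 = 0 ∩ |DE|² = 369]
2. D_y = 27  [line 12·x + 15·y + -597 = 0 ∩ |DE|² = 369]
   → D = (16, 27)
3. A_x = 18  [AB · CD = -792 ∩ 2·signedArea(ADB) = 372]
4. A_y = 14  [AB · CD = -792 ∩ 2·signedArea(ADB) = 372]
   → A = (18, 14)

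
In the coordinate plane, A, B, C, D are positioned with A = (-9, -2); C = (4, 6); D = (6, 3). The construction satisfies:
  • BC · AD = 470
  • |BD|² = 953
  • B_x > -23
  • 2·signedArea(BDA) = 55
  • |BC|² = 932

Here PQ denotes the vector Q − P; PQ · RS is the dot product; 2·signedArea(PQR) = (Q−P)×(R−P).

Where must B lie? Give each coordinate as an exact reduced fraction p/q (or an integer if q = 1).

B = (-22, -10)

1. B_x = -22  [BC · AD = 470 ∩ 2·signedArea(BDA) = 55]
2. B_y = -10  [BC · AD = 470 ∩ 2·signedArea(BDA) = 55]
   → B = (-22, -10)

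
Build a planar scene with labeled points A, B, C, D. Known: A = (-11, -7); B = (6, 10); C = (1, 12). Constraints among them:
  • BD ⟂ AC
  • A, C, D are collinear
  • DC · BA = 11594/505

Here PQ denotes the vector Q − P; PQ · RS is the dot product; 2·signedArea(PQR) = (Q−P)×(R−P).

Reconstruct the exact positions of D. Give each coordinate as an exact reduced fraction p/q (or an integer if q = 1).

D = (769/505, 6478/505)

1. D_x = 769/505  [A, C, D are collinear ∩ BD ⟂ AC]
2. D_y = 6478/505  [A, C, D are collinear ∩ BD ⟂ AC]
   → D = (769/505, 6478/505)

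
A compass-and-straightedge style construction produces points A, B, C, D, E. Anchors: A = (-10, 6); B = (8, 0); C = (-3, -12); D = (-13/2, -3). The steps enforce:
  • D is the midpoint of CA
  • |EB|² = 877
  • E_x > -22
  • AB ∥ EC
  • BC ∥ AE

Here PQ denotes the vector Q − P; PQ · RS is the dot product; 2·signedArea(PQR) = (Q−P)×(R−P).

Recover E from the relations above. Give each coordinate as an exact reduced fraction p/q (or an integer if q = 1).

E = (-21, -6)

1. E_x = -21  [AB ∥ EC ∩ BC ∥ AE]
2. E_y = -6  [AB ∥ EC ∩ BC ∥ AE]
   → E = (-21, -6)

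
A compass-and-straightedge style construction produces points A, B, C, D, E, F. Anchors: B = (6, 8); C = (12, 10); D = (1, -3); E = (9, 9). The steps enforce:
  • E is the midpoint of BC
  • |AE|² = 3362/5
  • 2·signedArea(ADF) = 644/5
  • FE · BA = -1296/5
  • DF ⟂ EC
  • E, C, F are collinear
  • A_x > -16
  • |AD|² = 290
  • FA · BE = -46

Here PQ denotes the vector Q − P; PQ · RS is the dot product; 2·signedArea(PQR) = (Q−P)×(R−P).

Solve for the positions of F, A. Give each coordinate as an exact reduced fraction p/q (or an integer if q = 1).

1. F_x = -9/5  [E, C, F are collinear ∩ DF ⟂ EC]
2. F_y = 27/5  [E, C, F are collinear ∩ DF ⟂ EC]
   → F = (-9/5, 27/5)
3. A_x = -78/5  [line -42/5·x + -14/5·y + -644/5 = 0 ∩ |AE|² = 3362/5]
4. A_y = 4/5  [line -42/5·x + -14/5·y + -644/5 = 0 ∩ |AE|² = 3362/5]
   → A = (-78/5, 4/5)

A = (-78/5, 4/5)
F = (-9/5, 27/5)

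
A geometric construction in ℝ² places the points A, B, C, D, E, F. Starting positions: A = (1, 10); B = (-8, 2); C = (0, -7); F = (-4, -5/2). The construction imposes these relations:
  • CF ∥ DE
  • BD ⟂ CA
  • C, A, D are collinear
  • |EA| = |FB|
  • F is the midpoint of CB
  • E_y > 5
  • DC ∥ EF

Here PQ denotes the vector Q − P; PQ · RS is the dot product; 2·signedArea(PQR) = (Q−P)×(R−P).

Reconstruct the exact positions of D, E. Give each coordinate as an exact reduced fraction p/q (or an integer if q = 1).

D = (1/2, 3/2)
E = (-7/2, 6)

1. D_x = 1/2  [C, A, D are collinear ∩ BD ⟂ CA]
2. D_y = 3/2  [C, A, D are collinear ∩ BD ⟂ CA]
   → D = (1/2, 3/2)
3. E_x = -7/2  [DC ∥ EF ∩ CF ∥ DE]
4. E_y = 6  [DC ∥ EF ∩ CF ∥ DE]
   → E = (-7/2, 6)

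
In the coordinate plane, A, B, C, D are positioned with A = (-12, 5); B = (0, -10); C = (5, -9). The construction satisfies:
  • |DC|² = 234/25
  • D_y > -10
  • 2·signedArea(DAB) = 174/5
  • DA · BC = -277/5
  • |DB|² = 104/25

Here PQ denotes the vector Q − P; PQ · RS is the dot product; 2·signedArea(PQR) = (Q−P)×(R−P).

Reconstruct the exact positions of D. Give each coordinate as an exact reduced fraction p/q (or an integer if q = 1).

D = (2, -48/5)

1. D_x = 2  [2·signedArea(DAB) = 174/5 ∩ DA · BC = -277/5]
2. D_y = -48/5  [2·signedArea(DAB) = 174/5 ∩ DA · BC = -277/5]
   → D = (2, -48/5)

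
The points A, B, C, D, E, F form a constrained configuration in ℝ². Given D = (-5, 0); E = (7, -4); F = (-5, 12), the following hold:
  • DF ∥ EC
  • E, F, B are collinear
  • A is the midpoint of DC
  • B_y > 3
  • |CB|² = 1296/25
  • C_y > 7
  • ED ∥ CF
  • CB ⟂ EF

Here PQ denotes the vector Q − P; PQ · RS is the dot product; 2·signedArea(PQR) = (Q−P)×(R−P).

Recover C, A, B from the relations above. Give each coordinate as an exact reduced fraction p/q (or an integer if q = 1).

1. C_x = 7  [ED ∥ CF ∩ DF ∥ EC]
2. C_y = 8  [ED ∥ CF ∩ DF ∥ EC]
   → C = (7, 8)
3. A_x = 1  [A is the midpoint of DC]
4. A_y = 4  [A is the midpoint of DC]
   → A = (1, 4)
5. B_x = 31/25  [E, F, B are collinear ∩ CB ⟂ EF]
6. B_y = 92/25  [E, F, B are collinear ∩ CB ⟂ EF]
   → B = (31/25, 92/25)

A = (1, 4)
B = (31/25, 92/25)
C = (7, 8)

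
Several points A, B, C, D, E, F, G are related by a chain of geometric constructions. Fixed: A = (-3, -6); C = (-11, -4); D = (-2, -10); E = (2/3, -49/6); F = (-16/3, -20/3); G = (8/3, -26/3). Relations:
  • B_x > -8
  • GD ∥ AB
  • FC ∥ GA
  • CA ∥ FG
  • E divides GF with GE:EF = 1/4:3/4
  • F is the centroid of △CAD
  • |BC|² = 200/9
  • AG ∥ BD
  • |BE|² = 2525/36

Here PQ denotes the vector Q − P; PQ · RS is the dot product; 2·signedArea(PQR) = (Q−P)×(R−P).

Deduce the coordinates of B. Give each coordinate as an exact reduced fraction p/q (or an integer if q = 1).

1. B_x = -23/3  [AG ∥ BD ∩ GD ∥ AB]
2. B_y = -22/3  [AG ∥ BD ∩ GD ∥ AB]
   → B = (-23/3, -22/3)

B = (-23/3, -22/3)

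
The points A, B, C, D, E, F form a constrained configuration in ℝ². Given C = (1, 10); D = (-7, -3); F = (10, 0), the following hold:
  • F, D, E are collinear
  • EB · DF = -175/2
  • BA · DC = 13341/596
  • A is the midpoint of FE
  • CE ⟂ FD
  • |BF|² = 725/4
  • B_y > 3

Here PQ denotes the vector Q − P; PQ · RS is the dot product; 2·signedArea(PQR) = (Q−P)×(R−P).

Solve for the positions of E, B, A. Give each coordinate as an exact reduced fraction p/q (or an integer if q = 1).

1. E_x = 889/298  [F, D, E are collinear ∩ CE ⟂ FD]
2. E_y = -369/298  [F, D, E are collinear ∩ CE ⟂ FD]
   → E = (889/298, -369/298)
3. B_x = -3  [line 17·x + 3·y + 81/2 = 0 ∩ |BF|² = 725/4]
4. B_y = 7/2  [line 17·x + 3·y + 81/2 = 0 ∩ |BF|² = 725/4]
   → B = (-3, 7/2)
5. A_x = 3869/596  [BA · DC = 13341/596 ∩ A is the midpoint of FE]
6. A_y = -369/596  [BA · DC = 13341/596 ∩ A is the midpoint of FE]
   → A = (3869/596, -369/596)

A = (3869/596, -369/596)
B = (-3, 7/2)
E = (889/298, -369/298)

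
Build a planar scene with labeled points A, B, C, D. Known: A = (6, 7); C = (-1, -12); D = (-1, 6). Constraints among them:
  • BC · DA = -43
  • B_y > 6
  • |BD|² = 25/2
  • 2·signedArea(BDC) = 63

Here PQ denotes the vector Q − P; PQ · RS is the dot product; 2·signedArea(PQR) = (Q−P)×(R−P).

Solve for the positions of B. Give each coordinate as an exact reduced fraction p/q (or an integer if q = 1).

1. B_x = 5/2  [2·signedArea(BDC) = 63 ∩ BC · DA = -43]
2. B_y = 13/2  [2·signedArea(BDC) = 63 ∩ BC · DA = -43]
   → B = (5/2, 13/2)

B = (5/2, 13/2)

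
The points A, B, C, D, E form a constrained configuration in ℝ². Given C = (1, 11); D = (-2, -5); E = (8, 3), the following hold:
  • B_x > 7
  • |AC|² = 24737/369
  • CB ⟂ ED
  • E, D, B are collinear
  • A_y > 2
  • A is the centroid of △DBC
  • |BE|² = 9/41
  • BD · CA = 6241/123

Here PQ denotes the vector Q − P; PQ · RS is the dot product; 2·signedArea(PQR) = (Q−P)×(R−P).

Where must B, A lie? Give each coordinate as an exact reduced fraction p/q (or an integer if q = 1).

1. B_x = 313/41  [E, D, B are collinear ∩ CB ⟂ ED]
2. B_y = 111/41  [E, D, B are collinear ∩ CB ⟂ ED]
   → B = (313/41, 111/41)
3. A_x = 272/123  [A is the centroid of △DBC]
4. A_y = 119/41  [A is the centroid of △DBC]
   → A = (272/123, 119/41)

A = (272/123, 119/41)
B = (313/41, 111/41)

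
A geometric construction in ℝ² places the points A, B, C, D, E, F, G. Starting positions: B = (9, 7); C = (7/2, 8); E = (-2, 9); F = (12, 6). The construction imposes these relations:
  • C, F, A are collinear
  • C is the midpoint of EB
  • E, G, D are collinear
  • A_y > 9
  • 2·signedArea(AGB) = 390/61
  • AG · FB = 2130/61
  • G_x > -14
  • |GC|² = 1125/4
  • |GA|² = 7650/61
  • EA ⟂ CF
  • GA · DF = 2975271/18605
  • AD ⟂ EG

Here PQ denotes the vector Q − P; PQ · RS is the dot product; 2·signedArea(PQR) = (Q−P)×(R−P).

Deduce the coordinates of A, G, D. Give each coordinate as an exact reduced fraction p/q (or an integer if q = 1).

A = (-118/61, 566/61)
D = (-3028/1525, 13721/1525)
G = (-13, 11)

1. A_x = -118/61  [C, F, A are collinear ∩ EA ⟂ CF]
2. A_y = 566/61  [C, F, A are collinear ∩ EA ⟂ CF]
   → A = (-118/61, 566/61)
3. G_x = -13  [AG · FB = 2130/61 ∩ 2·signedArea(AGB) = 390/61]
4. G_y = 11  [AG · FB = 2130/61 ∩ 2·signedArea(AGB) = 390/61]
   → G = (-13, 11)
5. D_x = -3028/1525  [GA · DF = 2975271/18605 ∩ E, G, D are collinear]
6. D_y = 13721/1525  [GA · DF = 2975271/18605 ∩ E, G, D are collinear]
   → D = (-3028/1525, 13721/1525)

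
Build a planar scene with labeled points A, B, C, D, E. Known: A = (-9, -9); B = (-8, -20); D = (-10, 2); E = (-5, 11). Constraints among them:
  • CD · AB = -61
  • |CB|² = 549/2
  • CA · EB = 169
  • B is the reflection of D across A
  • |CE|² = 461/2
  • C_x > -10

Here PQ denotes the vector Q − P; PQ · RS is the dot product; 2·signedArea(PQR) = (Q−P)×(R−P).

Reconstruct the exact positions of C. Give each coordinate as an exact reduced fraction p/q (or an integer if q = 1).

C = (-19/2, -7/2)

1. C_x = -19/2  [CD · AB = -61 ∩ CA · EB = 169]
2. C_y = -7/2  [CD · AB = -61 ∩ CA · EB = 169]
   → C = (-19/2, -7/2)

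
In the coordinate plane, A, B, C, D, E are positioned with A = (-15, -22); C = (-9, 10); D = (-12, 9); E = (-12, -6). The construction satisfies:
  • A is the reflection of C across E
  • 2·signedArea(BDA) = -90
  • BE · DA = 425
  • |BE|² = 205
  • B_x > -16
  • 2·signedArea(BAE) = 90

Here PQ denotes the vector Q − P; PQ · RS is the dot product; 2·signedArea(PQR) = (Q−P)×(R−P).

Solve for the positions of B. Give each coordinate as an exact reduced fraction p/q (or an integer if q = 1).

B = (-15, 8)

1. B_x = -15  [2·signedArea(BDA) = -90 ∩ 2·signedArea(BAE) = 90]
2. B_y = 8  [2·signedArea(BDA) = -90 ∩ 2·signedArea(BAE) = 90]
   → B = (-15, 8)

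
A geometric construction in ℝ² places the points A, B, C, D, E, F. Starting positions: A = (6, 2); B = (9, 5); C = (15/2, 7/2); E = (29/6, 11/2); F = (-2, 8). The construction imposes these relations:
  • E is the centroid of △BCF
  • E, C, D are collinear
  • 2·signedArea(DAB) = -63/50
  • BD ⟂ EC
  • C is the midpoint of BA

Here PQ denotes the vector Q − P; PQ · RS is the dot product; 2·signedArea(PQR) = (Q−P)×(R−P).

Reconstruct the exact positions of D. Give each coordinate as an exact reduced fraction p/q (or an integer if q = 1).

1. D_x = 387/50  [E, C, D are collinear ∩ BD ⟂ EC]
2. D_y = 83/25  [E, C, D are collinear ∩ BD ⟂ EC]
   → D = (387/50, 83/25)

D = (387/50, 83/25)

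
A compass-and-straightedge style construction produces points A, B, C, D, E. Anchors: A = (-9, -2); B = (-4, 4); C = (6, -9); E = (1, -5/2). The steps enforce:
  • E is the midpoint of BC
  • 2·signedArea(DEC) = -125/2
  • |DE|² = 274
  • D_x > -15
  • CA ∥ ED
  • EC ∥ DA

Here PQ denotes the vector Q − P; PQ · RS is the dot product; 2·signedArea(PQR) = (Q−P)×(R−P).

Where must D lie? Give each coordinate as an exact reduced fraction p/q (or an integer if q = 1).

1. D_x = -14  [EC ∥ DA ∩ CA ∥ ED]
2. D_y = 9/2  [EC ∥ DA ∩ CA ∥ ED]
   → D = (-14, 9/2)

D = (-14, 9/2)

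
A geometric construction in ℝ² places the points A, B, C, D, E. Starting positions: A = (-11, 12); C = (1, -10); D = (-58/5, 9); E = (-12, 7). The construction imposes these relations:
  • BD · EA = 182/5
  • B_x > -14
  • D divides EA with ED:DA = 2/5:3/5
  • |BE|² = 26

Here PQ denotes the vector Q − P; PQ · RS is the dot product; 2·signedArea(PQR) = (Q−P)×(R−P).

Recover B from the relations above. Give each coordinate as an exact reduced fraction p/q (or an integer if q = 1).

B = (-13, 2)

1. B_x = -13  [line -1·x + -5·y + -3 = 0 ∩ |BE|² = 26]
2. B_y = 2  [line -1·x + -5·y + -3 = 0 ∩ |BE|² = 26]
   → B = (-13, 2)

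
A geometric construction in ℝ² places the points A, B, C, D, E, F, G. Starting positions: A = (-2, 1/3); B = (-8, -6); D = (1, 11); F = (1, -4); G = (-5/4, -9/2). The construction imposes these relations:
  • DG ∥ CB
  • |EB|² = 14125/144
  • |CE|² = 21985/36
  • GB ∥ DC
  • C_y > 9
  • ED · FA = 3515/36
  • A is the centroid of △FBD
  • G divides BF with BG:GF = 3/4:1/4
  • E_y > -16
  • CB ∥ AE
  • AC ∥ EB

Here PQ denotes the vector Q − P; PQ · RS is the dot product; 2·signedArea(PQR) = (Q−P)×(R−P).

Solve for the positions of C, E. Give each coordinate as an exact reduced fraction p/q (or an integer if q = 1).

C = (-23/4, 19/2)
E = (-17/4, -91/6)

1. C_x = -23/4  [DG ∥ CB ∩ GB ∥ DC]
2. C_y = 19/2  [DG ∥ CB ∩ GB ∥ DC]
   → C = (-23/4, 19/2)
3. E_x = -17/4  [AC ∥ EB ∩ CB ∥ AE]
4. E_y = -91/6  [AC ∥ EB ∩ CB ∥ AE]
   → E = (-17/4, -91/6)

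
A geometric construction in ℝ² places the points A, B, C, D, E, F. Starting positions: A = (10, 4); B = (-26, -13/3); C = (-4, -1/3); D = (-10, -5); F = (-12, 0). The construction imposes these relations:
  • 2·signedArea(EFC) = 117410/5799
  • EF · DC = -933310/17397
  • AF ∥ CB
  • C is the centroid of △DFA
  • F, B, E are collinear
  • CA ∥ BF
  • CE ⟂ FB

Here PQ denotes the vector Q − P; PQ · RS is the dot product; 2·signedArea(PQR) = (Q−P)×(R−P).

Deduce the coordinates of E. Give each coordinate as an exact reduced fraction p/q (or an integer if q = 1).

1. E_x = -9266/1933  [F, B, E are collinear ∩ CE ⟂ FB]
2. E_y = 12935/5799  [F, B, E are collinear ∩ CE ⟂ FB]
   → E = (-9266/1933, 12935/5799)

E = (-9266/1933, 12935/5799)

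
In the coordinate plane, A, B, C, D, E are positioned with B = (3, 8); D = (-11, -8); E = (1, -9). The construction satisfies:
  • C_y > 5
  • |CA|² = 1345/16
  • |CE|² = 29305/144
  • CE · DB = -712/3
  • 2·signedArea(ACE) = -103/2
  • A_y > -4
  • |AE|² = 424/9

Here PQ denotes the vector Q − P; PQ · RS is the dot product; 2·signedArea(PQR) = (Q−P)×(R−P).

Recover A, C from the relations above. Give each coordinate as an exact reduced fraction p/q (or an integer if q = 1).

1. C_x = 5/3  [line -14·x + -16·y + 322/3 = 0 ∩ |CE|² = 29305/144]
2. C_y = 21/4  [line -14·x + -16·y + 322/3 = 0 ∩ |CE|² = 29305/144]
   → C = (5/3, 21/4)
3. A_x = -7/3  [line 57/4·x + -2/3·y + 125/4 = 0 ∩ |AE|² = 424/9]
4. A_y = -3  [line 57/4·x + -2/3·y + 125/4 = 0 ∩ |AE|² = 424/9]
   → A = (-7/3, -3)

A = (-7/3, -3)
C = (5/3, 21/4)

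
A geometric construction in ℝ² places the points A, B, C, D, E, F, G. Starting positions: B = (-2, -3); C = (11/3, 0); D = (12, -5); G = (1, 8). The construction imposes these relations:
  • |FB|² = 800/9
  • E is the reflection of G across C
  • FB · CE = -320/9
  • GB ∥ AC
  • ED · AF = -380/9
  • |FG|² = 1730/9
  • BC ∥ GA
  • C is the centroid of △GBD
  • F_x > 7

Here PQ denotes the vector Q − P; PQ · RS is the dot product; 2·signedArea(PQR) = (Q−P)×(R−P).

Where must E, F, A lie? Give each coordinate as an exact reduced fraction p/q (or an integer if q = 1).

1. E_x = 19/3  [E is the reflection of G across C]
2. E_y = -8  [E is the reflection of G across C]
   → E = (19/3, -8)
3. F_x = 22/3  [line -8/3·x + 8·y + 488/9 = 0 ∩ |FG|² = 1730/9]
4. F_y = -13/3  [line -8/3·x + 8·y + 488/9 = 0 ∩ |FG|² = 1730/9]
   → F = (22/3, -13/3)
5. A_x = 20/3  [GB ∥ AC ∩ BC ∥ GA]
6. A_y = 11  [GB ∥ AC ∩ BC ∥ GA]
   → A = (20/3, 11)

A = (20/3, 11)
E = (19/3, -8)
F = (22/3, -13/3)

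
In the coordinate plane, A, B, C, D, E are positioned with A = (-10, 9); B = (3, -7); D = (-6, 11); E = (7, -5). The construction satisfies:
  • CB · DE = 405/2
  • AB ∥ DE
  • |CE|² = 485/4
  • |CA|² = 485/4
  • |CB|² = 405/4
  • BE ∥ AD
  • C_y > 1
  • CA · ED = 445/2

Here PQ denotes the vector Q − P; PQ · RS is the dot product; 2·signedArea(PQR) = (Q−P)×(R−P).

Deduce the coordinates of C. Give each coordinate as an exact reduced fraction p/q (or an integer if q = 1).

C = (-3/2, 2)

1. C_x = -3/2  [line -13·x + 16·y + -103/2 = 0 ∩ |CA|² = 485/4]
2. C_y = 2  [line -13·x + 16·y + -103/2 = 0 ∩ |CA|² = 485/4]
   → C = (-3/2, 2)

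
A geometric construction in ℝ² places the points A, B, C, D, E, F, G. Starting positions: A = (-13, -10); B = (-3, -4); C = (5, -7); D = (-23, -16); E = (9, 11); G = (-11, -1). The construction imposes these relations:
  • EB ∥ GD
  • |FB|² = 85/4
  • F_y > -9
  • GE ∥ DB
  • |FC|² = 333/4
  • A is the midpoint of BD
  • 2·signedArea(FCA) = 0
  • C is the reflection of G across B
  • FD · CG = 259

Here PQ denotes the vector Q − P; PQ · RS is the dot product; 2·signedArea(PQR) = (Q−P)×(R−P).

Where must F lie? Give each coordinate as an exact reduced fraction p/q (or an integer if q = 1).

1. F_x = -4  [2·signedArea(FCA) = 0 ∩ FD · CG = 259]
2. F_y = -17/2  [2·signedArea(FCA) = 0 ∩ FD · CG = 259]
   → F = (-4, -17/2)

F = (-4, -17/2)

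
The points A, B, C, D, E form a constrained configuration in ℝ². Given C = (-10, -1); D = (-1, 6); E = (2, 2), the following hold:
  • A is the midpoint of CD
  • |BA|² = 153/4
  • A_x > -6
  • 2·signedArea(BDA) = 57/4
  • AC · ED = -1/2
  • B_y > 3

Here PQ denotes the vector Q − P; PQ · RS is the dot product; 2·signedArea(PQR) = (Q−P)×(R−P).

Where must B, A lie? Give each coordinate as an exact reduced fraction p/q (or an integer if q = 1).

A = (-11/2, 5/2)
B = (1/2, 4)

1. A_x = -11/2  [A is the midpoint of CD]
2. A_y = 5/2  [A is the midpoint of CD]
   → A = (-11/2, 5/2)
3. B_x = 1/2  [line 7/2·x + -9/2·y + 65/4 = 0 ∩ |BA|² = 153/4]
4. B_y = 4  [line 7/2·x + -9/2·y + 65/4 = 0 ∩ |BA|² = 153/4]
   → B = (1/2, 4)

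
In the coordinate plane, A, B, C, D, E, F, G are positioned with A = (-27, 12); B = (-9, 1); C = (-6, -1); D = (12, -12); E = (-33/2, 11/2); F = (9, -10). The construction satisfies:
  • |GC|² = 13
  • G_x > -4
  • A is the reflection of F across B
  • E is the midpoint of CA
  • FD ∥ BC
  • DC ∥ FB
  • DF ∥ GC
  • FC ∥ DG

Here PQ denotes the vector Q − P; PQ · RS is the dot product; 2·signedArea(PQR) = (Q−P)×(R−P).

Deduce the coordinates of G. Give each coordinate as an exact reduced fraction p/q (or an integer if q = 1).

1. G_x = -3  [DF ∥ GC ∩ FC ∥ DG]
2. G_y = -3  [DF ∥ GC ∩ FC ∥ DG]
   → G = (-3, -3)

G = (-3, -3)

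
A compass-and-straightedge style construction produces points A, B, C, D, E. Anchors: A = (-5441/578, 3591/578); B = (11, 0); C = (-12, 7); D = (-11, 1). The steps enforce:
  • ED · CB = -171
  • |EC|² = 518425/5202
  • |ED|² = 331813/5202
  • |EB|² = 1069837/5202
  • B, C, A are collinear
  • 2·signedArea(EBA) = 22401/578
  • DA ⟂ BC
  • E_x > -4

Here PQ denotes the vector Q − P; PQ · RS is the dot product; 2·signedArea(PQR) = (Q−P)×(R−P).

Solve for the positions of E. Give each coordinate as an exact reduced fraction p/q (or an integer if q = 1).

1. E_x = -5441/1734  [ED · CB = -171 ∩ 2·signedArea(EBA) = 22401/578]
2. E_y = 4169/1734  [ED · CB = -171 ∩ 2·signedArea(EBA) = 22401/578]
   → E = (-5441/1734, 4169/1734)

E = (-5441/1734, 4169/1734)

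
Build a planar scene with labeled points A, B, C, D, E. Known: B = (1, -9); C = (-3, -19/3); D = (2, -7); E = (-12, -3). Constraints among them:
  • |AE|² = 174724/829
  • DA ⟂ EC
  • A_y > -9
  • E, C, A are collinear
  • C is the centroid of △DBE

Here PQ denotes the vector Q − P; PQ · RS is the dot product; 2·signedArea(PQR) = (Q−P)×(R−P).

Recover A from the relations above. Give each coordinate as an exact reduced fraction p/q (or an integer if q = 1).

1. A_x = 1338/829  [E, C, A are collinear ∩ DA ⟂ EC]
2. A_y = -6667/829  [E, C, A are collinear ∩ DA ⟂ EC]
   → A = (1338/829, -6667/829)

A = (1338/829, -6667/829)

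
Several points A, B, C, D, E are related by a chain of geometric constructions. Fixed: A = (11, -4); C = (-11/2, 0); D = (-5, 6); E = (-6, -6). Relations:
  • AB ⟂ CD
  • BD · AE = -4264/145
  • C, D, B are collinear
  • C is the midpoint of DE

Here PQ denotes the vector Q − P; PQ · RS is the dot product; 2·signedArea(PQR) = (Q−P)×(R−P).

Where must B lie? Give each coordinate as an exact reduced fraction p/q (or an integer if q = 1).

B = (-829/145, -378/145)

1. B_x = -829/145  [C, D, B are collinear ∩ AB ⟂ CD]
2. B_y = -378/145  [C, D, B are collinear ∩ AB ⟂ CD]
   → B = (-829/145, -378/145)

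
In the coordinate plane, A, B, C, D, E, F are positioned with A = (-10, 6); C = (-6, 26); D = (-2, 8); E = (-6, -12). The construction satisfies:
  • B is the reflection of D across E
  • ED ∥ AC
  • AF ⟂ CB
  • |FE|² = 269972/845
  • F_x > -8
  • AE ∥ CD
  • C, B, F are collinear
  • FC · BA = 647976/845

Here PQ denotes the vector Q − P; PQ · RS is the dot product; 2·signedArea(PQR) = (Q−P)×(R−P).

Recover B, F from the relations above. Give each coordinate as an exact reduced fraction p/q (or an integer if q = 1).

1. B_x = -10  [B is the reflection of D across E]
2. B_y = -32  [B is the reflection of D across E]
   → B = (-10, -32)
3. F_x = -6246/845  [C, B, F are collinear ∩ AF ⟂ CB]
4. F_y = 4918/845  [C, B, F are collinear ∩ AF ⟂ CB]
   → F = (-6246/845, 4918/845)

B = (-10, -32)
F = (-6246/845, 4918/845)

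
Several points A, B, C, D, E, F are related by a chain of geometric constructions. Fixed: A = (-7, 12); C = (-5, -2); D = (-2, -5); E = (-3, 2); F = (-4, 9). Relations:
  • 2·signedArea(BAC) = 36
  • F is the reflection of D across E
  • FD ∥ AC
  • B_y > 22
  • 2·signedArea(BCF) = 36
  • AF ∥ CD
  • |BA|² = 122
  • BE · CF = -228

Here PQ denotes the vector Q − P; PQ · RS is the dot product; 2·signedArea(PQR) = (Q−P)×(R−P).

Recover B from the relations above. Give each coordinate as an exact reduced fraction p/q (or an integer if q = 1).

B = (-6, 23)

1. B_x = -6  [2·signedArea(BAC) = 36 ∩ 2·signedArea(BCF) = 36]
2. B_y = 23  [2·signedArea(BAC) = 36 ∩ 2·signedArea(BCF) = 36]
   → B = (-6, 23)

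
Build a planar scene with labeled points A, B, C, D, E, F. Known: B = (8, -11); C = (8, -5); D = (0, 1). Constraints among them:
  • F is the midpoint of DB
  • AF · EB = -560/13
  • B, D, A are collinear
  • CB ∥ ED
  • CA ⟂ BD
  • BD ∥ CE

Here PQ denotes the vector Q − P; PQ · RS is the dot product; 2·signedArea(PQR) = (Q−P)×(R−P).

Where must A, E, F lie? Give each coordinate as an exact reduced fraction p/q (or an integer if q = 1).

1. A_x = 68/13  [B, D, A are collinear ∩ CA ⟂ BD]
2. A_y = -89/13  [B, D, A are collinear ∩ CA ⟂ BD]
   → A = (68/13, -89/13)
3. E_x = 0  [CB ∥ ED ∩ BD ∥ CE]
4. E_y = 7  [CB ∥ ED ∩ BD ∥ CE]
   → E = (0, 7)
5. F_x = 4  [F is the midpoint of DB]
6. F_y = -5  [F is the midpoint of DB]
   → F = (4, -5)

A = (68/13, -89/13)
E = (0, 7)
F = (4, -5)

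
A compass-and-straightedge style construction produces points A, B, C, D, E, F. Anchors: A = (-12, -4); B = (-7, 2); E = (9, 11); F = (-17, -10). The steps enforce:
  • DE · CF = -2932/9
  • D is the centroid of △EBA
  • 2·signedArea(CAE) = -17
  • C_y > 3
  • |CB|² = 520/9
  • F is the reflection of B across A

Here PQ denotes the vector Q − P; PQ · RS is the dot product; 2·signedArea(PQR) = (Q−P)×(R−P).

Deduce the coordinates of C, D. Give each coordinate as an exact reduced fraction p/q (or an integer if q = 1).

C = (1/3, 4)
D = (-10/3, 3)

1. C_x = 1/3  [line -15·x + 21·y + -79 = 0 ∩ |CB|² = 520/9]
2. C_y = 4  [line -15·x + 21·y + -79 = 0 ∩ |CB|² = 520/9]
   → C = (1/3, 4)
3. D_x = -10/3  [D is the centroid of △EBA]
4. D_y = 3  [D is the centroid of △EBA]
   → D = (-10/3, 3)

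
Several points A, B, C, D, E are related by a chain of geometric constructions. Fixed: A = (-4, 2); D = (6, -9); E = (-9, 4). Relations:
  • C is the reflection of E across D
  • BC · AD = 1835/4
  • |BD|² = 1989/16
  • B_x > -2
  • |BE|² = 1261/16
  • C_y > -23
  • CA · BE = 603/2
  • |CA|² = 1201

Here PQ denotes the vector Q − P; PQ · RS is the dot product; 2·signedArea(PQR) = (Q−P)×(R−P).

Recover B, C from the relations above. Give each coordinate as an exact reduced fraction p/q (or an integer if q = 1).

1. C_x = 21  [C is the reflection of E across D]
2. C_y = -22  [C is the reflection of E across D]
   → C = (21, -22)
3. B_x = -3/2  [BC · AD = 1835/4 ∩ CA · BE = 603/2]
4. B_y = -3/4  [BC · AD = 1835/4 ∩ CA · BE = 603/2]
   → B = (-3/2, -3/4)

B = (-3/2, -3/4)
C = (21, -22)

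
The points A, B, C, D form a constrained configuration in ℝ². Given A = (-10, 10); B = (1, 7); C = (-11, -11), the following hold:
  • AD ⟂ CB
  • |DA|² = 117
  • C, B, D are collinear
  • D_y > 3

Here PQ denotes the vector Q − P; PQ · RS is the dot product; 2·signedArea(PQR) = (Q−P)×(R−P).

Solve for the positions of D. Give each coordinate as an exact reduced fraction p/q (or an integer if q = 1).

D = (-1, 4)

1. D_x = -1  [C, B, D are collinear ∩ AD ⟂ CB]
2. D_y = 4  [C, B, D are collinear ∩ AD ⟂ CB]
   → D = (-1, 4)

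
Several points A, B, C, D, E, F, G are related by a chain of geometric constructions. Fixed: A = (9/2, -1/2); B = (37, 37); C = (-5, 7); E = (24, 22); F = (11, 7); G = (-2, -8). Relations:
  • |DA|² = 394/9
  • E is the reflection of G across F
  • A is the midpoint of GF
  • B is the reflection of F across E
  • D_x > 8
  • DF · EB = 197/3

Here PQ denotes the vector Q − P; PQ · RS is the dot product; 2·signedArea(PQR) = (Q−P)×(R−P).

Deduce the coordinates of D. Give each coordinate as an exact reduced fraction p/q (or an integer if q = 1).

D = (53/6, 9/2)

1. D_x = 53/6  [line -13·x + -15·y + 547/3 = 0 ∩ |DA|² = 394/9]
2. D_y = 9/2  [line -13·x + -15·y + 547/3 = 0 ∩ |DA|² = 394/9]
   → D = (53/6, 9/2)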